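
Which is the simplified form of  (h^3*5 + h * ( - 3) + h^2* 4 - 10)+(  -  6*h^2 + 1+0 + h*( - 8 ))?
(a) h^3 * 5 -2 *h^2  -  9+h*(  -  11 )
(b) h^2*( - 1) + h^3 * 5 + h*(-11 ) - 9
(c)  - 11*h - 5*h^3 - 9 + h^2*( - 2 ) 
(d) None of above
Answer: a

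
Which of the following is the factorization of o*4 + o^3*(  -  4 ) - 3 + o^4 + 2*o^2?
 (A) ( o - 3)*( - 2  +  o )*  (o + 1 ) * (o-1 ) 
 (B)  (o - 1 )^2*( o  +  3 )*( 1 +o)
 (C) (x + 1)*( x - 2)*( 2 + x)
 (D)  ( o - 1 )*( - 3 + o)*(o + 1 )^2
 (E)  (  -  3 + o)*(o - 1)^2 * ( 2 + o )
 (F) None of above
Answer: F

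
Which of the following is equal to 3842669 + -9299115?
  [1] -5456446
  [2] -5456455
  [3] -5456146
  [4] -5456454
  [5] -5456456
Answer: 1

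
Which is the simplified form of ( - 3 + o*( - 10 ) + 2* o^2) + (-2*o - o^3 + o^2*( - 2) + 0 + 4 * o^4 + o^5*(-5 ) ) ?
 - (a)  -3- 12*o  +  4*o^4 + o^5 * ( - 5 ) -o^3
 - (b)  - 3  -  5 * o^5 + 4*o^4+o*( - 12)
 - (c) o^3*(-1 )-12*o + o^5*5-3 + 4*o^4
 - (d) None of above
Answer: a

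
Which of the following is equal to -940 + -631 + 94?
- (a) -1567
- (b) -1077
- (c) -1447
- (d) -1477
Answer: d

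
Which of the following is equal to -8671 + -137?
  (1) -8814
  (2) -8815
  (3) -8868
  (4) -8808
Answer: 4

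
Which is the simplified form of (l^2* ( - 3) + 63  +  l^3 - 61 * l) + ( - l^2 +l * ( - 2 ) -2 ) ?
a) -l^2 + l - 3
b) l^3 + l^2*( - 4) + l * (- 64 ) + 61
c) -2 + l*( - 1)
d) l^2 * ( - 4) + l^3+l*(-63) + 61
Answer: d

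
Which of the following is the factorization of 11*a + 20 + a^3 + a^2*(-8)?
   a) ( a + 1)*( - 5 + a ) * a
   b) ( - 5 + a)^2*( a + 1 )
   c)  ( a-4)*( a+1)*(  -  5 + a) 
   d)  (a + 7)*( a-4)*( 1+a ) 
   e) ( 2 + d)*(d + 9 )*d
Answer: c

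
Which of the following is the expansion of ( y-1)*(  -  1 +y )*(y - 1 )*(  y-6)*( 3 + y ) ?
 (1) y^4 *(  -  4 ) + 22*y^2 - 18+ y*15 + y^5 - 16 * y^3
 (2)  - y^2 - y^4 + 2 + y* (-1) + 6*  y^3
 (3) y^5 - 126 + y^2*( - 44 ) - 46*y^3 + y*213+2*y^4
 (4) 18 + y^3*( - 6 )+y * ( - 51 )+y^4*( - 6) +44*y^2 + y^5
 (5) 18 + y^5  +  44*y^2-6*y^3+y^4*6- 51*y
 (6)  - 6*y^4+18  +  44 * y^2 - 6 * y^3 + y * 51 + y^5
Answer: 4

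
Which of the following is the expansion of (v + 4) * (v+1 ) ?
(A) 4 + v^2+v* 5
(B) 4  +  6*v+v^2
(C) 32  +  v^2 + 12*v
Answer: A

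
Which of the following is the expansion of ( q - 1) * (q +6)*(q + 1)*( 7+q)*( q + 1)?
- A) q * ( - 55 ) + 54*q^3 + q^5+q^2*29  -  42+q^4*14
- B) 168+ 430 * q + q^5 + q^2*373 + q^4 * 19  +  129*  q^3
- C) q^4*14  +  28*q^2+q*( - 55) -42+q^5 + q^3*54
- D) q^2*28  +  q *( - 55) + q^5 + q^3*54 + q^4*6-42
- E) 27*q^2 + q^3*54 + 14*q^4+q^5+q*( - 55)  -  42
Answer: C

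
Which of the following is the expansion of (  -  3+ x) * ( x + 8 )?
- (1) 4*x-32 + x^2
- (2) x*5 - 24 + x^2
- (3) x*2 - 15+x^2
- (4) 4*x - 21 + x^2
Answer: 2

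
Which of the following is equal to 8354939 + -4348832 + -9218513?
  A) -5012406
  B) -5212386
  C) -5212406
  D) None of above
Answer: C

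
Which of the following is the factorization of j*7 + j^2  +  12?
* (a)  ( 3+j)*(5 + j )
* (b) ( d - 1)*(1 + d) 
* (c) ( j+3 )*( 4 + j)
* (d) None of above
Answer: c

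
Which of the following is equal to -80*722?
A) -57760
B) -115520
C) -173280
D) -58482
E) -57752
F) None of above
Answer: A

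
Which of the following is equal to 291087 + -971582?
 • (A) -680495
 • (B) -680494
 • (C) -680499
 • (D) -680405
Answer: A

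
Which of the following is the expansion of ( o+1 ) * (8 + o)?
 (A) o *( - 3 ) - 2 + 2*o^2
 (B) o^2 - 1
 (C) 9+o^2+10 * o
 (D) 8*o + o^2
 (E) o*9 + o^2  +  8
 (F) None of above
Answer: E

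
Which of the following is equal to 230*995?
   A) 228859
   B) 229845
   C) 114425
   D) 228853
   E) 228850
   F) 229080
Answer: E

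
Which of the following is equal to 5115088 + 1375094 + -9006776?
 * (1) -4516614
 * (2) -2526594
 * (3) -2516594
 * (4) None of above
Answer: 3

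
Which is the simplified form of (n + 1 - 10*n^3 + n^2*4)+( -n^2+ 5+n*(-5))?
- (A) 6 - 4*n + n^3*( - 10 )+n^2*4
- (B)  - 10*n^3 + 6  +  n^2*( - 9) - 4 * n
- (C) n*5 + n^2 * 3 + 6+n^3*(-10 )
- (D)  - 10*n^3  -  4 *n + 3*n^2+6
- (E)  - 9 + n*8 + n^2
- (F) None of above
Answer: D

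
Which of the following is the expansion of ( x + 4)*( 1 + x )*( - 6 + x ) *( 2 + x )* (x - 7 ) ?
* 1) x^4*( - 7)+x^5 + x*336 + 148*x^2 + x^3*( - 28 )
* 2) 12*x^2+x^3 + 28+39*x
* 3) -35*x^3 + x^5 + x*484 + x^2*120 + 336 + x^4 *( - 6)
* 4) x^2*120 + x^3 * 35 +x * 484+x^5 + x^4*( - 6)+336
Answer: 3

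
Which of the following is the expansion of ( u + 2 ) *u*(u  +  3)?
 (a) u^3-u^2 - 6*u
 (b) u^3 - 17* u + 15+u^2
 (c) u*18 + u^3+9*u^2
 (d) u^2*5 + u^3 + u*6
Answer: d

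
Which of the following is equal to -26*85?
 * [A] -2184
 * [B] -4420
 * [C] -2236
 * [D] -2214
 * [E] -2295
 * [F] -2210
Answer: F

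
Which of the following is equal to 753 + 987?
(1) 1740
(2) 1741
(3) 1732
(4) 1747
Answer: 1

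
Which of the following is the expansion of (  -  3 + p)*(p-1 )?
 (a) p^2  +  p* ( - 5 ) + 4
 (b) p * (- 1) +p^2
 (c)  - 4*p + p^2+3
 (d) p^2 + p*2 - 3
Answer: c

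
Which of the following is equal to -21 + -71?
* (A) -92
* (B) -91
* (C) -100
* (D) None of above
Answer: A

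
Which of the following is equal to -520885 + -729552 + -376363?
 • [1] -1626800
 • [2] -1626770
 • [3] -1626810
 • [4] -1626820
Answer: 1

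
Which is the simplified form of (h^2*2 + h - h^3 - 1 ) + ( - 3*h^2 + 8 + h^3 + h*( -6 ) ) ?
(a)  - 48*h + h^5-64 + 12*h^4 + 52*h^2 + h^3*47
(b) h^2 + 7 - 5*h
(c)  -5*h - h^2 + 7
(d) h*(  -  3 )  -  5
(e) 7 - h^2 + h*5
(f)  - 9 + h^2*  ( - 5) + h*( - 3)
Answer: c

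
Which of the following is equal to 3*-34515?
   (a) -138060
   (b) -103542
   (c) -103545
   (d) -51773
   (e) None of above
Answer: c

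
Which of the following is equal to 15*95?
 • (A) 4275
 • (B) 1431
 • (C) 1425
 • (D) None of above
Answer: C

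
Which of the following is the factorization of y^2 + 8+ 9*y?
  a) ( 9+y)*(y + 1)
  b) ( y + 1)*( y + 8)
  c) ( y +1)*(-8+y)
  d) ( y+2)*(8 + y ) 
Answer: b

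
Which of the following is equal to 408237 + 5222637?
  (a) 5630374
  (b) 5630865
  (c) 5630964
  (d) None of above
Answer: d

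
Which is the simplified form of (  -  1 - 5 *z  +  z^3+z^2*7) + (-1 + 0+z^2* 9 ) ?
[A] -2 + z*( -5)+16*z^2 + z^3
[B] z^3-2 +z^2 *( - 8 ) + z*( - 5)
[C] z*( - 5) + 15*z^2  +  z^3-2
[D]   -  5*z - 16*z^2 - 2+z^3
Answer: A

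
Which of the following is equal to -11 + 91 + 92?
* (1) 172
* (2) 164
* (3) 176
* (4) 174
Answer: 1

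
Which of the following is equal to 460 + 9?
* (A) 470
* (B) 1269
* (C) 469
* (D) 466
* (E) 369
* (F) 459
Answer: C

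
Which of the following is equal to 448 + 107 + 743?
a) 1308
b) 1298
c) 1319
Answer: b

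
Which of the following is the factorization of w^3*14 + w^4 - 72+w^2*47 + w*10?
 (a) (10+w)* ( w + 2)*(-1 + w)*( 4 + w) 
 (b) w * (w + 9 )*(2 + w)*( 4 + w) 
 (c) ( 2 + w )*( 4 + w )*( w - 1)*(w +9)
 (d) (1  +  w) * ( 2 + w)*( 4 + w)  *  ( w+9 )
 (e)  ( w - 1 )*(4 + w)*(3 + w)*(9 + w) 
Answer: c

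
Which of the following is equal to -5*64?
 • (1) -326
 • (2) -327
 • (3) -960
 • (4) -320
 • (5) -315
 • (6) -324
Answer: 4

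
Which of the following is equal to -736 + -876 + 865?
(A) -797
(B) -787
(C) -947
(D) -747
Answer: D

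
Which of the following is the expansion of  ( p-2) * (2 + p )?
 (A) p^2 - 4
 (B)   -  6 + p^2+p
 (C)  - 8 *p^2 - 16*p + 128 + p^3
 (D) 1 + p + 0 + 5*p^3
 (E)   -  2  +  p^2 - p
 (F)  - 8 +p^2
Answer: A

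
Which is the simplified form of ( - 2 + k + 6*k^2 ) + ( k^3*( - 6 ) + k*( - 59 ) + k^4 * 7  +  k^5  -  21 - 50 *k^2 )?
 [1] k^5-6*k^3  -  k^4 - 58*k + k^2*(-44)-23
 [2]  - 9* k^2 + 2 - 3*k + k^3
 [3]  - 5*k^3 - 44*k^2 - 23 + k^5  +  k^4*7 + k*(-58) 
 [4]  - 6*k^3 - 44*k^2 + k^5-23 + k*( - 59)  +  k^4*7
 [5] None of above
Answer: 5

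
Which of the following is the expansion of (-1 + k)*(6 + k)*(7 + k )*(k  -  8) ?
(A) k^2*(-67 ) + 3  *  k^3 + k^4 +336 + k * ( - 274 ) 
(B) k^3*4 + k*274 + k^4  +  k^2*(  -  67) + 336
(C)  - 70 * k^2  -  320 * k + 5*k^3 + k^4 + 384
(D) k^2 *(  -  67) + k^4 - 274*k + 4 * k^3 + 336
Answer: D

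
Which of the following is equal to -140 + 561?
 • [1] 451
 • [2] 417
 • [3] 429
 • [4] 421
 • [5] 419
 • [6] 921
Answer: 4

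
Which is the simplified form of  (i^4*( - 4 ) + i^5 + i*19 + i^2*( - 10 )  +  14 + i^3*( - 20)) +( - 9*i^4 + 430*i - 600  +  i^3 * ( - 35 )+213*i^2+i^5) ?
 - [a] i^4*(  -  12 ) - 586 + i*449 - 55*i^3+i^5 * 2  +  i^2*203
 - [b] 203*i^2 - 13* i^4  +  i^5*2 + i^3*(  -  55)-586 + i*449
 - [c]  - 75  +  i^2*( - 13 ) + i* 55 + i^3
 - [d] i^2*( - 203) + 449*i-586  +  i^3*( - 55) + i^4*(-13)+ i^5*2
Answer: b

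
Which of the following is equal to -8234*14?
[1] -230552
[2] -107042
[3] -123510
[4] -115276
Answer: 4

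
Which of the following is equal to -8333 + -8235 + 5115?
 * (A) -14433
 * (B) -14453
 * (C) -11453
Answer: C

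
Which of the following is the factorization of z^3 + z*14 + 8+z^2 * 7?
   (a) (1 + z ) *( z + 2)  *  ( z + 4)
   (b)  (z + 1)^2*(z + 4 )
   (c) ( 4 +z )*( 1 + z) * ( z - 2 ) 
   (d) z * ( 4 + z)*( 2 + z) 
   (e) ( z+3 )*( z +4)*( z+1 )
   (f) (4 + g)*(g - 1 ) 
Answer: a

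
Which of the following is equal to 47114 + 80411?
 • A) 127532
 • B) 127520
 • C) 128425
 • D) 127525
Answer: D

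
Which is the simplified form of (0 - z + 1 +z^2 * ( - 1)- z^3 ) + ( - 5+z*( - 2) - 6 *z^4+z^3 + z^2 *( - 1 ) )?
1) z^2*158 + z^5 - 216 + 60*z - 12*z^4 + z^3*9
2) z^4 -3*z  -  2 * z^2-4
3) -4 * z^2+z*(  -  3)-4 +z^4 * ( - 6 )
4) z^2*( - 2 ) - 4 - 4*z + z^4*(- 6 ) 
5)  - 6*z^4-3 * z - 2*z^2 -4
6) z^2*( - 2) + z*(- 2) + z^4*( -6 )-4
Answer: 5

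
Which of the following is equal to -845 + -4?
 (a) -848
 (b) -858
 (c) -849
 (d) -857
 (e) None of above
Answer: c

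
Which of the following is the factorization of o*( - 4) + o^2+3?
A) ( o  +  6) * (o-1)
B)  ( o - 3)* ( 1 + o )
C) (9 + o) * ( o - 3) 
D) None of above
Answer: D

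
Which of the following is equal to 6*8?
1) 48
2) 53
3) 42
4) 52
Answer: 1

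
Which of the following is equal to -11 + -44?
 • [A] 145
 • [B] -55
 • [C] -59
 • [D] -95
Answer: B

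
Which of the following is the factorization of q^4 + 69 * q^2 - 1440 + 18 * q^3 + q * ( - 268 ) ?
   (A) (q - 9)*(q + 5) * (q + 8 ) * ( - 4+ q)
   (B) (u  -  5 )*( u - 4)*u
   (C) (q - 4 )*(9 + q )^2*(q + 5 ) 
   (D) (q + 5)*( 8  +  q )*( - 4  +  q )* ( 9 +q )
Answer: D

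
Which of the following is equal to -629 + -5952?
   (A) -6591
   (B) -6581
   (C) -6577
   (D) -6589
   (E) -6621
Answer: B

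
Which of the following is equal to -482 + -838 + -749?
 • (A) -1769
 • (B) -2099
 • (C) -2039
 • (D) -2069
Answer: D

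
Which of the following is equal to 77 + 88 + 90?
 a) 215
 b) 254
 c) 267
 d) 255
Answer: d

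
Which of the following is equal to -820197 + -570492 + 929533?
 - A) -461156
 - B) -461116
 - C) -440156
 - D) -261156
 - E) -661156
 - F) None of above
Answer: A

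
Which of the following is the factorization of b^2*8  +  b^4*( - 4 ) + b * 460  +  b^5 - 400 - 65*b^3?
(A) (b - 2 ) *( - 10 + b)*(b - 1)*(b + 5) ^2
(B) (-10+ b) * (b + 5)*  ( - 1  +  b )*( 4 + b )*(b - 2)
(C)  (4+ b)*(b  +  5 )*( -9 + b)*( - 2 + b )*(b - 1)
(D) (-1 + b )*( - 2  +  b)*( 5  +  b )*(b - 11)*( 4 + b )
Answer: B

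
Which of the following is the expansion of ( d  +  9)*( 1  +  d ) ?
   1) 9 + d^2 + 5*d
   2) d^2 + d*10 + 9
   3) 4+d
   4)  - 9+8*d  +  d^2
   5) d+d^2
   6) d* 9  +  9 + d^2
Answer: 2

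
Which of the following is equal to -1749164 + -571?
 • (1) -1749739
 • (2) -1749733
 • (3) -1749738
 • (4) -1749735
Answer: 4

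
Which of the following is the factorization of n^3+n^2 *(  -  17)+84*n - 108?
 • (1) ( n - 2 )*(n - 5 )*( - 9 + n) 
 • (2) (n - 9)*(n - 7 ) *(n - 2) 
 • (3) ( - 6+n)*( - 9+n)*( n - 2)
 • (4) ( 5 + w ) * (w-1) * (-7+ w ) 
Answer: 3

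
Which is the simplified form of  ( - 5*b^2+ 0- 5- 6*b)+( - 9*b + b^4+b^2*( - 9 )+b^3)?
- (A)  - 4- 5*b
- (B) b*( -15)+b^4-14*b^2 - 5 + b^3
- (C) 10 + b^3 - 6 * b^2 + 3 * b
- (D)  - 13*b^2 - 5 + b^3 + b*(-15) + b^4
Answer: B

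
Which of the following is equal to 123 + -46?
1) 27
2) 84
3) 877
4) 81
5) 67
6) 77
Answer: 6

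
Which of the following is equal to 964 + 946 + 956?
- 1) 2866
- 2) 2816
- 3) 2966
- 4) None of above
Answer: 1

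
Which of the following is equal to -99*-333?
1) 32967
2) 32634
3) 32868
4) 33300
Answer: 1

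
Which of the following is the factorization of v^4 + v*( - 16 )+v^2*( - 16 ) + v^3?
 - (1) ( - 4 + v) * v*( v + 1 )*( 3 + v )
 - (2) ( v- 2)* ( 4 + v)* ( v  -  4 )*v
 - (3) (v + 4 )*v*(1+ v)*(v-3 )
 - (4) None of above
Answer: 4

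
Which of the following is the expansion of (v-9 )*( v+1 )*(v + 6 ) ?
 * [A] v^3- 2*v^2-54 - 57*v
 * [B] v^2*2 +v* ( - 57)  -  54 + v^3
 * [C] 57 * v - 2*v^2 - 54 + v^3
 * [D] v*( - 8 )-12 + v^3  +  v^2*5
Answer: A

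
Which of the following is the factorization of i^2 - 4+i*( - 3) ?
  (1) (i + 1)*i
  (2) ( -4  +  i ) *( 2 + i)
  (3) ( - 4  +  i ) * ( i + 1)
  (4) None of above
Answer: 3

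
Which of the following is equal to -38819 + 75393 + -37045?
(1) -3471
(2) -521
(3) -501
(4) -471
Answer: 4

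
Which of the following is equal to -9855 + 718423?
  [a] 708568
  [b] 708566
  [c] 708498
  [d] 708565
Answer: a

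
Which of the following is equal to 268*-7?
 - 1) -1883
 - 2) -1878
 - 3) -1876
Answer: 3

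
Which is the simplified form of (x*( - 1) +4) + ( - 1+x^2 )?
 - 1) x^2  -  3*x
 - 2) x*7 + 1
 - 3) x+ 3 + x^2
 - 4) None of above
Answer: 4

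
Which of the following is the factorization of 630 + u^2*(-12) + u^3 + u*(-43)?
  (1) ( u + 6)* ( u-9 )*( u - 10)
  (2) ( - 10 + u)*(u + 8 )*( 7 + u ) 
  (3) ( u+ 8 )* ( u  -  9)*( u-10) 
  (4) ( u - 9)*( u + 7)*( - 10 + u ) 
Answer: 4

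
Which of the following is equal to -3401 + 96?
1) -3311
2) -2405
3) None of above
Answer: 3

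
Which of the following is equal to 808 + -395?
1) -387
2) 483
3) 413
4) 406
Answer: 3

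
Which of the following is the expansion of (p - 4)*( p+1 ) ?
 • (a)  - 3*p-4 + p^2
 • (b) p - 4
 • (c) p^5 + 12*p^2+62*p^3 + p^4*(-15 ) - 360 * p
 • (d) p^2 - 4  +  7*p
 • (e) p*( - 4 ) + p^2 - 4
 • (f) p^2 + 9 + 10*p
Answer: a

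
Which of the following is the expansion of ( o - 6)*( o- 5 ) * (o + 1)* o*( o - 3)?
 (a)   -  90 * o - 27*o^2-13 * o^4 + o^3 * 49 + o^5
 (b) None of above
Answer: a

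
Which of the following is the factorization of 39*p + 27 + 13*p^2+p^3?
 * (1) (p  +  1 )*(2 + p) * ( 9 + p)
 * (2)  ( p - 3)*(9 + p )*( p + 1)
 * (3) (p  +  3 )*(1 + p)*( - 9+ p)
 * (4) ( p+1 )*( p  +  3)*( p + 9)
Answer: 4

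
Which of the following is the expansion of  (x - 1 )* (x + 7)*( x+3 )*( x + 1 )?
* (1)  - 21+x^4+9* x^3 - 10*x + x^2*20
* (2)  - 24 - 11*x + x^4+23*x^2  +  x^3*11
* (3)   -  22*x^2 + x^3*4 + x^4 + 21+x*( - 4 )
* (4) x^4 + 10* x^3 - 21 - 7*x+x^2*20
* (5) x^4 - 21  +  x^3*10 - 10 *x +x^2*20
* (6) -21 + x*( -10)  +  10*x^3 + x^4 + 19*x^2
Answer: 5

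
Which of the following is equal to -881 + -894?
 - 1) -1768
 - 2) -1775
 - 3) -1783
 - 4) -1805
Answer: 2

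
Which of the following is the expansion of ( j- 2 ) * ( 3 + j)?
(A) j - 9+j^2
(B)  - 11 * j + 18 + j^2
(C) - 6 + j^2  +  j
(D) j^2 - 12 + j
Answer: C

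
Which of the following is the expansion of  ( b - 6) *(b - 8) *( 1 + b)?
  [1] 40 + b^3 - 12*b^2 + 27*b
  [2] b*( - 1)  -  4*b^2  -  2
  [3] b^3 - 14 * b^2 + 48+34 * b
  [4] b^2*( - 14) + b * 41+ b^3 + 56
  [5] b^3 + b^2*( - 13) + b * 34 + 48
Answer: 5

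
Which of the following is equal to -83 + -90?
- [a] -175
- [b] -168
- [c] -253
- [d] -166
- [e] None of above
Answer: e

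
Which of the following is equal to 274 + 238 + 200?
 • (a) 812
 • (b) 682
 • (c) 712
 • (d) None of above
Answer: c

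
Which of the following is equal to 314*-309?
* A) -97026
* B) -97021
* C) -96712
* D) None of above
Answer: A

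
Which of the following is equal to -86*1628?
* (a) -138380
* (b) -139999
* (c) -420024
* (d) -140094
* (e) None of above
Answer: e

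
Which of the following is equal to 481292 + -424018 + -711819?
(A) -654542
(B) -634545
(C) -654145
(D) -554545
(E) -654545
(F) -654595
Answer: E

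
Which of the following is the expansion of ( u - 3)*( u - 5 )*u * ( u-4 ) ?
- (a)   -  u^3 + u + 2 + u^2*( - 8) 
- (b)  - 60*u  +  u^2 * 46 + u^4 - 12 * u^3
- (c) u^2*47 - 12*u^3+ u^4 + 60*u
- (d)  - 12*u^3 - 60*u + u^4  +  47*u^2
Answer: d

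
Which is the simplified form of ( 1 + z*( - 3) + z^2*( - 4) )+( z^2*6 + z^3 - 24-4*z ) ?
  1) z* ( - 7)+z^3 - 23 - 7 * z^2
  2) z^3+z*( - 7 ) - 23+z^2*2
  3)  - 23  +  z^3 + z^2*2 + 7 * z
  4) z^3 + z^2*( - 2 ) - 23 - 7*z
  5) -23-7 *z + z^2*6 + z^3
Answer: 2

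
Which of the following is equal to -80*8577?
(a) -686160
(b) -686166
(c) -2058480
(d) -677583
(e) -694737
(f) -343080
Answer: a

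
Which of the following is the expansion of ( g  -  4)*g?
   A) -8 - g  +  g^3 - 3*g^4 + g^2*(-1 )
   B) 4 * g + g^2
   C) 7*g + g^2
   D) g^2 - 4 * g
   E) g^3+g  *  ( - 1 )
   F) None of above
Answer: D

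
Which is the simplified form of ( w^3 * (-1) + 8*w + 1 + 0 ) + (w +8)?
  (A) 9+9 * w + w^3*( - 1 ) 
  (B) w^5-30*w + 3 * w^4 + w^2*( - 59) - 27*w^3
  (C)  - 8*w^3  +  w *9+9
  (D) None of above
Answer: A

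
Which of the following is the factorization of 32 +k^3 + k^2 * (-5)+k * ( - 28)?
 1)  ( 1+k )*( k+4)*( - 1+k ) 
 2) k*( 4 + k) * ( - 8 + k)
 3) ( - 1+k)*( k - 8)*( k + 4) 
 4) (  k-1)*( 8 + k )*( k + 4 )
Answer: 3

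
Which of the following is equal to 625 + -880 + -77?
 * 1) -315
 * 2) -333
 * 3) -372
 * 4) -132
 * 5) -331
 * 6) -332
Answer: 6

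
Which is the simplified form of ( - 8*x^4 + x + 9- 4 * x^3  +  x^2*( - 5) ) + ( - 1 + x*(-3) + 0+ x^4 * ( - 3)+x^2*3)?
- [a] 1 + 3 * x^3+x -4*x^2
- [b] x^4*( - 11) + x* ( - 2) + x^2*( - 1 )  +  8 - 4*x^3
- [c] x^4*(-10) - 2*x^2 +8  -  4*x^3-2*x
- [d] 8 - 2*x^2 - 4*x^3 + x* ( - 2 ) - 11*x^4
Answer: d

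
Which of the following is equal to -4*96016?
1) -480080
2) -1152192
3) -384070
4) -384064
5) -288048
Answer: 4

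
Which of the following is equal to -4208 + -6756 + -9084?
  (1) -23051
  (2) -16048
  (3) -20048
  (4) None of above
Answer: 3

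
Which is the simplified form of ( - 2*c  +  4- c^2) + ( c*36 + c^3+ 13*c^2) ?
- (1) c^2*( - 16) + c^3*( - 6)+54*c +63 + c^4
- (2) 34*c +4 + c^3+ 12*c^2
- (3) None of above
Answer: 2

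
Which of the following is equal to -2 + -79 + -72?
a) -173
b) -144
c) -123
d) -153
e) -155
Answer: d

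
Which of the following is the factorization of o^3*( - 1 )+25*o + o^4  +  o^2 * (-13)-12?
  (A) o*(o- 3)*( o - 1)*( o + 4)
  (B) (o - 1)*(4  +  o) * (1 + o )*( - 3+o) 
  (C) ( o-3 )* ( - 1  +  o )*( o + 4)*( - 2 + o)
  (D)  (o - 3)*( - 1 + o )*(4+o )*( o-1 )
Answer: D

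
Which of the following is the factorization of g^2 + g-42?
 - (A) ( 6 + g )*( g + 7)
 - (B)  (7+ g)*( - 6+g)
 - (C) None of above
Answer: B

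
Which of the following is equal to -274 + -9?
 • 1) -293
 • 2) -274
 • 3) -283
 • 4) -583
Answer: 3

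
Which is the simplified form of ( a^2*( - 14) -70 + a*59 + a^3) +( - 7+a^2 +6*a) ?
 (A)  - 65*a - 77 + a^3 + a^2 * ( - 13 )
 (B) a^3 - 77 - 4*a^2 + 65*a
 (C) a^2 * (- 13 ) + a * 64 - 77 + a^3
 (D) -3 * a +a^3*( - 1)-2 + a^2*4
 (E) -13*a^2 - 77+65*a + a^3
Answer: E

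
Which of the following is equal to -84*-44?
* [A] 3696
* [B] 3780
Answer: A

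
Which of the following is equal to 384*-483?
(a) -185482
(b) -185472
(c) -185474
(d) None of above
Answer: b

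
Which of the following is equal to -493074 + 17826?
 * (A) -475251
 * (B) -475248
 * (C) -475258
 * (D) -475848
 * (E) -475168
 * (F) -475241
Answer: B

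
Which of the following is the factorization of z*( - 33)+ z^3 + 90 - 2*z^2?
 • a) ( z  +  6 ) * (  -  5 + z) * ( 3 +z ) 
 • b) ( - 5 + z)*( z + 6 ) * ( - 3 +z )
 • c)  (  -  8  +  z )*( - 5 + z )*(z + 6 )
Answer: b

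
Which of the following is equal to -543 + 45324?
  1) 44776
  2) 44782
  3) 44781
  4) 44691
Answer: 3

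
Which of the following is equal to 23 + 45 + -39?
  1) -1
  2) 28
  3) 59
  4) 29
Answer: 4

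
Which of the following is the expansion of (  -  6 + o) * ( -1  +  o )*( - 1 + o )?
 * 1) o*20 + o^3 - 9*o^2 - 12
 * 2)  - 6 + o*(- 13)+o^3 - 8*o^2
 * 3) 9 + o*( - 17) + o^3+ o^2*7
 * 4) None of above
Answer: 4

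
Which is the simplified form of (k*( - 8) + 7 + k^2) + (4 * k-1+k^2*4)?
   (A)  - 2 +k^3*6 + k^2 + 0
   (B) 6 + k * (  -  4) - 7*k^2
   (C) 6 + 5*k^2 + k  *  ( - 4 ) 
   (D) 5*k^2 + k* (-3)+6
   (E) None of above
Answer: C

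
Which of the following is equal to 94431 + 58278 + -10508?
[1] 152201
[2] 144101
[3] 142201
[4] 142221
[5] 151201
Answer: 3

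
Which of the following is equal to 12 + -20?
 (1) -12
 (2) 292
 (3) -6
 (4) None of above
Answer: 4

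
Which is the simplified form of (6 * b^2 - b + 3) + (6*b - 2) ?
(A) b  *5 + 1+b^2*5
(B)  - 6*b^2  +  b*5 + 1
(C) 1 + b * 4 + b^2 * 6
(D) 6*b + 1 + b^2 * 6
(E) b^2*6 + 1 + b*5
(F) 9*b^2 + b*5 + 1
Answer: E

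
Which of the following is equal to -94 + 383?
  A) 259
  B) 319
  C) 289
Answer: C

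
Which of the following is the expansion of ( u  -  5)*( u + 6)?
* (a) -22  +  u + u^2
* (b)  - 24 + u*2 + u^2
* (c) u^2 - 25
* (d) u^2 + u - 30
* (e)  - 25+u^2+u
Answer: d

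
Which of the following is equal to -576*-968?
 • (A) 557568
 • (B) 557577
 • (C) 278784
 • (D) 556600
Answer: A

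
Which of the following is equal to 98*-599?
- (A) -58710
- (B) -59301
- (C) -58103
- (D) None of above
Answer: D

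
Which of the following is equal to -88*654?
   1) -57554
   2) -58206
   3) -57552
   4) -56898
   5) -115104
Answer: 3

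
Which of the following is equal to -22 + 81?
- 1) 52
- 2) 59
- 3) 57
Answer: 2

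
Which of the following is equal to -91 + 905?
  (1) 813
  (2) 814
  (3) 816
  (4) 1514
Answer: 2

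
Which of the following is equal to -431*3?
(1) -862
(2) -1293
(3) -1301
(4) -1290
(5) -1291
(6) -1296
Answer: 2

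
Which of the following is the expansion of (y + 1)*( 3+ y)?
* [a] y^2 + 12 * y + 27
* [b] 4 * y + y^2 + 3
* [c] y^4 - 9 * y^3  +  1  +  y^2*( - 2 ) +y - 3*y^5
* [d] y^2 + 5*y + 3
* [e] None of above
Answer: b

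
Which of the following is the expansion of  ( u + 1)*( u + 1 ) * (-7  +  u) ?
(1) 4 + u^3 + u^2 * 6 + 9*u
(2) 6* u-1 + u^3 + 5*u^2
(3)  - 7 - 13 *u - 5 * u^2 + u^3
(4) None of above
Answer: 3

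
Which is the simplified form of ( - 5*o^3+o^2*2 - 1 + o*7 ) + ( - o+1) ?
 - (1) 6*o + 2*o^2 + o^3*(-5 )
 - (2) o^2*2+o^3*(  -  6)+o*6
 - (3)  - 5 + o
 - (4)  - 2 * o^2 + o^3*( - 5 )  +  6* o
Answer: 1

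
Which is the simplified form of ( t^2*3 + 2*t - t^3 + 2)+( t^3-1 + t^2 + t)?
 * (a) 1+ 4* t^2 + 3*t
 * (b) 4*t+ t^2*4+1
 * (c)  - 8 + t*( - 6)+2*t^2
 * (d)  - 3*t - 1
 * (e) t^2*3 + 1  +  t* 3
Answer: a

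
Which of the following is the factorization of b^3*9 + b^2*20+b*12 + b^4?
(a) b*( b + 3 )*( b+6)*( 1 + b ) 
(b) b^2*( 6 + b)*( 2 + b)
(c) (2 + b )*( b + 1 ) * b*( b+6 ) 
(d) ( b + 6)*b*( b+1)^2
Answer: c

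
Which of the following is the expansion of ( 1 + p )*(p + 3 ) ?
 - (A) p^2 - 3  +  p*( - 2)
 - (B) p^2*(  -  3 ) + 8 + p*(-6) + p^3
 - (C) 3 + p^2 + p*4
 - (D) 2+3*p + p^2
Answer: C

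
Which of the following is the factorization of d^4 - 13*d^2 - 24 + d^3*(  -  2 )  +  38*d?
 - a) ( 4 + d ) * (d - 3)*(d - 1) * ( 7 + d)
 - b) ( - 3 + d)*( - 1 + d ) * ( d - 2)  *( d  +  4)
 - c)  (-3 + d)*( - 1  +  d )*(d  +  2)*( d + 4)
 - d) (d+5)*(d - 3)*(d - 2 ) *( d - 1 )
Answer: b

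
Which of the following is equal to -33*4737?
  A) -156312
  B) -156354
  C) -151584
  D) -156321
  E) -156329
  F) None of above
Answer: D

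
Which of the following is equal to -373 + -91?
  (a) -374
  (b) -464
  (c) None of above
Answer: b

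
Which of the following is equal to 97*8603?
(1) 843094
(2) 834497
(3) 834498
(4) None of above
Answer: 4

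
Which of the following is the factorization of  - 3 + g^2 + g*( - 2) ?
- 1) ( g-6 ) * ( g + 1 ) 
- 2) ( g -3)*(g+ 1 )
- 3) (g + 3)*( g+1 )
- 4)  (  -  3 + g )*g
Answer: 2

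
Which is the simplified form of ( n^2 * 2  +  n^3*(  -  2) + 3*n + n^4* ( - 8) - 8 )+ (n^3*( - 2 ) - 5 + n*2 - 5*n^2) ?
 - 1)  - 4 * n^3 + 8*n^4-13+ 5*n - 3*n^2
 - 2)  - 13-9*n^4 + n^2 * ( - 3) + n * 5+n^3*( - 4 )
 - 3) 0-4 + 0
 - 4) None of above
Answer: 4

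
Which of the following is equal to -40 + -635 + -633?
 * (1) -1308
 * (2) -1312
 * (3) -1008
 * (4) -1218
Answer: 1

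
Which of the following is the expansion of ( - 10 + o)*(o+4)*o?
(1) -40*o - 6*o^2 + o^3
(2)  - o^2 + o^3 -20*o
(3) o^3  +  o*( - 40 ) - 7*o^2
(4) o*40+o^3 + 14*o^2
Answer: 1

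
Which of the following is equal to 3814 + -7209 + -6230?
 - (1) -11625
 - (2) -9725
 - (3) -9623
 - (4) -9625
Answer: 4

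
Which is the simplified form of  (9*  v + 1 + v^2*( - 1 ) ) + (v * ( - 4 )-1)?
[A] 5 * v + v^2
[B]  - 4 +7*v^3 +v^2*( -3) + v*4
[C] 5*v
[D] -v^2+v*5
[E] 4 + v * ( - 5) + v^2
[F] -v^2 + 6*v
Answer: D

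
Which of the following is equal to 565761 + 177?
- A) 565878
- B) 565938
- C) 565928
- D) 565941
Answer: B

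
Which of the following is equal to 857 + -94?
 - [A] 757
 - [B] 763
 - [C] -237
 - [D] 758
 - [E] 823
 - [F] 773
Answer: B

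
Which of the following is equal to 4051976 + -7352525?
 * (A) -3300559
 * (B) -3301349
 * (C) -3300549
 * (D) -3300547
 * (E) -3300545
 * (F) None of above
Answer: C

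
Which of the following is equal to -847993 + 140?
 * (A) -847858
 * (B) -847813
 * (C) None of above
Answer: C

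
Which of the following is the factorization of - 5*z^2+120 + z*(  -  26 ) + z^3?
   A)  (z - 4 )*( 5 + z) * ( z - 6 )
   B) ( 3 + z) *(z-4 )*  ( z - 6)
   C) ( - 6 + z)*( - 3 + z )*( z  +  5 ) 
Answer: A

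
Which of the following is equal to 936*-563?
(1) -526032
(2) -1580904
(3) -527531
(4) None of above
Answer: 4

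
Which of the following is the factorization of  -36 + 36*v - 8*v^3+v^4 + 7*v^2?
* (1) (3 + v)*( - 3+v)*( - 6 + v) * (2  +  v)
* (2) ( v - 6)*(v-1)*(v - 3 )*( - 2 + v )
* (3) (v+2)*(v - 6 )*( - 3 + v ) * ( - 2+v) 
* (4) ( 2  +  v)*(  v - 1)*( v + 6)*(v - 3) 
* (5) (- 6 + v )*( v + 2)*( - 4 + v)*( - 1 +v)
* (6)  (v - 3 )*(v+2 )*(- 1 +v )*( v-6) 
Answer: 6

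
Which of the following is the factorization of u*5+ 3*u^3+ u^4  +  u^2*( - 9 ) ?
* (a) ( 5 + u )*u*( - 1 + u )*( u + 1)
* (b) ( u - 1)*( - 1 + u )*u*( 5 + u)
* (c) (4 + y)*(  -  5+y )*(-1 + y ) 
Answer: b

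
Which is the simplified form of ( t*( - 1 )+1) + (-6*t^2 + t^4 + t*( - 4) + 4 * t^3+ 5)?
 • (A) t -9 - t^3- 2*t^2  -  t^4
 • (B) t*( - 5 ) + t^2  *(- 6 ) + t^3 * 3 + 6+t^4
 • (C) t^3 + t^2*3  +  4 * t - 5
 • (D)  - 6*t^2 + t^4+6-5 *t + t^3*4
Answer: D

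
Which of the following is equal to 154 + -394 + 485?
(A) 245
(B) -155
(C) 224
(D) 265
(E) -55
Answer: A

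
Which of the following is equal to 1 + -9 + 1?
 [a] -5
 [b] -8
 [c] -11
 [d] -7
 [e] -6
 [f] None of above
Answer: d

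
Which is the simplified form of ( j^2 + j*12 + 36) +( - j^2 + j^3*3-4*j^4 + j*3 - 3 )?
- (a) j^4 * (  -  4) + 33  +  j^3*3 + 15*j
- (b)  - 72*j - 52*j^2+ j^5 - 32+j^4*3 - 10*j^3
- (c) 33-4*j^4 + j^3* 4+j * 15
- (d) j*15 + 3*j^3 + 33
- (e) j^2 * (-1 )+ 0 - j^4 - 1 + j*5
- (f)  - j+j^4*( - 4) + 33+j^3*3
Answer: a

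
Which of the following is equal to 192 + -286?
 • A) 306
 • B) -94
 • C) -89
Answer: B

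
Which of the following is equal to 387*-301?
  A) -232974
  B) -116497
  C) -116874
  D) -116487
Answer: D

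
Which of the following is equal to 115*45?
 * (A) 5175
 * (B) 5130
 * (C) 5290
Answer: A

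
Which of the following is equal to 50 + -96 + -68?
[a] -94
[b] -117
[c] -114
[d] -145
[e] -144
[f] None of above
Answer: c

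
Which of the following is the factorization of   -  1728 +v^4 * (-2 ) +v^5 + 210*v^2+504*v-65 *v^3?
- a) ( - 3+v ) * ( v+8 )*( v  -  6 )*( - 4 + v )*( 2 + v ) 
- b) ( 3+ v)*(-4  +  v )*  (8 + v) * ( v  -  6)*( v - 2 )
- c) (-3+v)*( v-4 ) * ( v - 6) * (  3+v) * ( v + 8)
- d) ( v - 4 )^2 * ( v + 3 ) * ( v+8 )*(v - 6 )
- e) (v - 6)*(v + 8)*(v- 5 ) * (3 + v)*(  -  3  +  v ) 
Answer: c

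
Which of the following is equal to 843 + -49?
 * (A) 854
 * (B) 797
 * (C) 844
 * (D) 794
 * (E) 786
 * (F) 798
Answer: D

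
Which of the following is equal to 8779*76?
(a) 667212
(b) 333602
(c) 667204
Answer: c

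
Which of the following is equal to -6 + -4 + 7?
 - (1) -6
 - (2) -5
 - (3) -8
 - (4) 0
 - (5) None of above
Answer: 5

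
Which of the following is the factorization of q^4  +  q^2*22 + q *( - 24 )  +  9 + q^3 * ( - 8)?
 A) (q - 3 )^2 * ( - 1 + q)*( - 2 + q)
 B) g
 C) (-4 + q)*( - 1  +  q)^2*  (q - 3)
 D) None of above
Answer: D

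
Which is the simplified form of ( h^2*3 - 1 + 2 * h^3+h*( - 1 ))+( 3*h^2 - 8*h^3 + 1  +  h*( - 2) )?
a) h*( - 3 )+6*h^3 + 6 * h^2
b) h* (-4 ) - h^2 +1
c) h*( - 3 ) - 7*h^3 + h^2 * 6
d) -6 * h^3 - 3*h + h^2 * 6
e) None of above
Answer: d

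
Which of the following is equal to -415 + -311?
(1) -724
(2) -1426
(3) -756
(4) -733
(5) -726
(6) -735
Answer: 5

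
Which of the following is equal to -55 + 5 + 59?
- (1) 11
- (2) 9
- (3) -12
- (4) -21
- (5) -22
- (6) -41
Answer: 2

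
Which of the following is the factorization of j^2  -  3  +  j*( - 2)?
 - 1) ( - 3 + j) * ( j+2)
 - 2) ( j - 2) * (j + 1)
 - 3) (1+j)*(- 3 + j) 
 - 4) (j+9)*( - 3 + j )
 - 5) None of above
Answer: 3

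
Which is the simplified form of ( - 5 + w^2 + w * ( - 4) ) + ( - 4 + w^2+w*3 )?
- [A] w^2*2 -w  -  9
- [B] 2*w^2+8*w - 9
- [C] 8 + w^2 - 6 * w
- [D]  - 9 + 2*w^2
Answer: A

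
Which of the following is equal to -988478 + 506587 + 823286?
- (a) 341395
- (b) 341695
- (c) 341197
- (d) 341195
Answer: a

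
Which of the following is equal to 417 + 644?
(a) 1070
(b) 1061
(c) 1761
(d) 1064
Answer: b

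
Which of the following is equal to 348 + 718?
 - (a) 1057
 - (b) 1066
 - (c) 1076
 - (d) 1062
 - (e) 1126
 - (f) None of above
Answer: b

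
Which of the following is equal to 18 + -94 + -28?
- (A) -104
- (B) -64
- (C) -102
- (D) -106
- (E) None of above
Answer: A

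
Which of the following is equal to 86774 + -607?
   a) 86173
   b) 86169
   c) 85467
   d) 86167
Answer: d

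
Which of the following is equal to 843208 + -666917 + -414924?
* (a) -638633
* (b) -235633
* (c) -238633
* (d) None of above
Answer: c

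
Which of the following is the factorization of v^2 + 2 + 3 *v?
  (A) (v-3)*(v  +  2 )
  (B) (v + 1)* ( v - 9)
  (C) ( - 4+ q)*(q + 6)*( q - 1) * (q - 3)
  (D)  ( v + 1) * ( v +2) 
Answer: D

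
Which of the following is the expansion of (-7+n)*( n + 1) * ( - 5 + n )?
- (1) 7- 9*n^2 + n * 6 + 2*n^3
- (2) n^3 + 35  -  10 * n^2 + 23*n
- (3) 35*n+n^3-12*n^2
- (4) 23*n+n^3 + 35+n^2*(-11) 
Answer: 4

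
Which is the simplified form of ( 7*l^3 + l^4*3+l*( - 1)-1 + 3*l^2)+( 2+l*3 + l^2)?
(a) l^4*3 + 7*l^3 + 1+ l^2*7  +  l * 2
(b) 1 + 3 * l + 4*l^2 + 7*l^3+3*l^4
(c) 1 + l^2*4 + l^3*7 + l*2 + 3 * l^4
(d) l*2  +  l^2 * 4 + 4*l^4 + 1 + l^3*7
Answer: c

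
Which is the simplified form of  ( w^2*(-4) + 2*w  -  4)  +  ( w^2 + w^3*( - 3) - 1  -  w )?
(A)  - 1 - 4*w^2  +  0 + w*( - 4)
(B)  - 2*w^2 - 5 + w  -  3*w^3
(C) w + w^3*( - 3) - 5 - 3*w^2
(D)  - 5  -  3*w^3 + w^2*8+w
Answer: C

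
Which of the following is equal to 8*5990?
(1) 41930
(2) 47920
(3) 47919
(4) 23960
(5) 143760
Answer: 2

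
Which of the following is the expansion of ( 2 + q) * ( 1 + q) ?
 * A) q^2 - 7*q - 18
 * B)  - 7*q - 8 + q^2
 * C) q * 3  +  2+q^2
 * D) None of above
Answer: C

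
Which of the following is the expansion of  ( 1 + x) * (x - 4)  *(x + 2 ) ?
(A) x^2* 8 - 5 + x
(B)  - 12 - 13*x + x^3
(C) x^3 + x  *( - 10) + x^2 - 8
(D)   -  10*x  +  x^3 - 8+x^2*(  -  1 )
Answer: D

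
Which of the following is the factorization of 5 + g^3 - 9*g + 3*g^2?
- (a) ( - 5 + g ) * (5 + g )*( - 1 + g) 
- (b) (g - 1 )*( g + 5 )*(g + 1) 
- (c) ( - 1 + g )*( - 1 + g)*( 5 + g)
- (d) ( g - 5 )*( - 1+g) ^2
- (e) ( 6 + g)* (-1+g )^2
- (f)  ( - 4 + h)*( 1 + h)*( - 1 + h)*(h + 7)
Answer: c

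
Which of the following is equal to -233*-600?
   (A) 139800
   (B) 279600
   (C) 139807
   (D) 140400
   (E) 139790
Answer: A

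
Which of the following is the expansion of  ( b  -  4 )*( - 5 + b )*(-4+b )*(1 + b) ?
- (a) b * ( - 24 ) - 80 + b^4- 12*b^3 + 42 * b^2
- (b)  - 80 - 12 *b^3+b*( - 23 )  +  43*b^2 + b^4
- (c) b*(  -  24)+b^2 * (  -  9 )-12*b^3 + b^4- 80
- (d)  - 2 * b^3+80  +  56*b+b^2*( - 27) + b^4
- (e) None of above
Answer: e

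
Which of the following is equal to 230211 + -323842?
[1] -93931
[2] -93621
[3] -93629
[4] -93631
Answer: 4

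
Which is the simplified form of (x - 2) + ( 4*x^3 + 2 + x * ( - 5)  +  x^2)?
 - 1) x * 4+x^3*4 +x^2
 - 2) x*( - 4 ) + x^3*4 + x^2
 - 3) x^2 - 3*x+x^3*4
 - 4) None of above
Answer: 2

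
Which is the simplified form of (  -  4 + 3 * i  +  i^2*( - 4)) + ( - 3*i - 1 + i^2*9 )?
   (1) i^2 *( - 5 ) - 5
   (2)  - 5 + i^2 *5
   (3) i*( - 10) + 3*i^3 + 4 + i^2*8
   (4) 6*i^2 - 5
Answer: 2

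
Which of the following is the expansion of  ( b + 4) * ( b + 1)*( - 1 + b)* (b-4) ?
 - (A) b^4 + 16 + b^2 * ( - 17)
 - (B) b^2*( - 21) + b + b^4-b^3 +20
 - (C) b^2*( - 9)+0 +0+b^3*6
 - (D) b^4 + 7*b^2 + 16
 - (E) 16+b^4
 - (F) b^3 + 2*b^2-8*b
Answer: A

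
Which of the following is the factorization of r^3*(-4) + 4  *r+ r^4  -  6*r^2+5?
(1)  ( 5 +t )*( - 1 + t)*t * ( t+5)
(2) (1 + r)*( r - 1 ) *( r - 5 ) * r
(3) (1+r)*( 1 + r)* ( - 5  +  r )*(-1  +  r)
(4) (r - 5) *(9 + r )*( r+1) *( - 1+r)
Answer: 3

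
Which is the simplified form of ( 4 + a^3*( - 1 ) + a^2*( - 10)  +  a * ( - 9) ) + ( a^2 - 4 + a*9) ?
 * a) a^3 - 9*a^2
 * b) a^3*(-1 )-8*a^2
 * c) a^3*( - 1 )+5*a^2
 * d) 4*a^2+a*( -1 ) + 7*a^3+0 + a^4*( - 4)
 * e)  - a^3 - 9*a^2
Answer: e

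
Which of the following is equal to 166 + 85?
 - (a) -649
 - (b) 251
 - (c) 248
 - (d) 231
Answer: b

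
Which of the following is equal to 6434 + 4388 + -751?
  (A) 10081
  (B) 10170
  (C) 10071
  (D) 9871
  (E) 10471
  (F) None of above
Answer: C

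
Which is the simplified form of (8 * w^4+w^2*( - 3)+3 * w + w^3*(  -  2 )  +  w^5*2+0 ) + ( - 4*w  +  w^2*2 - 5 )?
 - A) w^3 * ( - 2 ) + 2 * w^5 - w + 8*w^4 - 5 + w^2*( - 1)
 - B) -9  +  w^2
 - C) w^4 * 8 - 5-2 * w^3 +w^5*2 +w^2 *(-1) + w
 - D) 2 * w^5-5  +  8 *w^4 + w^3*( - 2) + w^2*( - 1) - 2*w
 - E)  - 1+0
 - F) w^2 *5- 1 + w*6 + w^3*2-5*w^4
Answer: A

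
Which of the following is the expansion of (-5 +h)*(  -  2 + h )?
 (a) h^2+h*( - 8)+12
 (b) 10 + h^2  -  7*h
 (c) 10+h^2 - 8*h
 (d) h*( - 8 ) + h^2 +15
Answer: b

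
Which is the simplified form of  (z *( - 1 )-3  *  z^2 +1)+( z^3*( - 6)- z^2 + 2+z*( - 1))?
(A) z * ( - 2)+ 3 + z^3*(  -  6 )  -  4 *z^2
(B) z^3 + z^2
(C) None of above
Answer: A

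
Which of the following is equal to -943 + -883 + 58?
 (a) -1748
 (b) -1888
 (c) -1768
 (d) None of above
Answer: c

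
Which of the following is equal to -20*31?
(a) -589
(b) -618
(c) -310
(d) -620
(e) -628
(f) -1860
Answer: d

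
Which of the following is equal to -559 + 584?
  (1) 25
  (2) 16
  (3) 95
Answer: 1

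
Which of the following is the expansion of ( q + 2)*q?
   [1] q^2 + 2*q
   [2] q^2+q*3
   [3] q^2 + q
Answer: 1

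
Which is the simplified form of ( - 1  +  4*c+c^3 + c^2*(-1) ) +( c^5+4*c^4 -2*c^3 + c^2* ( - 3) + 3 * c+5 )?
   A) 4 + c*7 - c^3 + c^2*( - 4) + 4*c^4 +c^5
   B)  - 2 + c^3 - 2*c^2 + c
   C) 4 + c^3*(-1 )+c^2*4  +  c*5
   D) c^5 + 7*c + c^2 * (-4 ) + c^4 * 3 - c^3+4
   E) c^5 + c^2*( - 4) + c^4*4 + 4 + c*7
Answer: A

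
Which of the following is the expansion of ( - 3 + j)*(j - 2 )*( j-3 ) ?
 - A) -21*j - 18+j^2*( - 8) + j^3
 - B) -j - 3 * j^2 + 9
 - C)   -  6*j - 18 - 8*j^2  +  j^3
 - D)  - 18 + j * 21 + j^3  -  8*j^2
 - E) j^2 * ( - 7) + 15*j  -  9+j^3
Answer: D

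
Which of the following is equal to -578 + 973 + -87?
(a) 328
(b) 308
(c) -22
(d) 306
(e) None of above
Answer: b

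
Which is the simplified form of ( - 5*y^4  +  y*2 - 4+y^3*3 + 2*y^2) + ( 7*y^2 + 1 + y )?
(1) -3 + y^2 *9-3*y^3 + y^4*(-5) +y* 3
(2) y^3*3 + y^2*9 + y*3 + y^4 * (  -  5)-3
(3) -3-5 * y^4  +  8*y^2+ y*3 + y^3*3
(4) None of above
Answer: 2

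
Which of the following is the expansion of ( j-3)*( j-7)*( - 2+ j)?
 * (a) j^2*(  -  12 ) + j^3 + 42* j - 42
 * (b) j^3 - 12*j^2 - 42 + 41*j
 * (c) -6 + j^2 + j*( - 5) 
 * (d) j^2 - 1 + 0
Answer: b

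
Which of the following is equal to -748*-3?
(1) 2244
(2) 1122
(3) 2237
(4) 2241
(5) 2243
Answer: 1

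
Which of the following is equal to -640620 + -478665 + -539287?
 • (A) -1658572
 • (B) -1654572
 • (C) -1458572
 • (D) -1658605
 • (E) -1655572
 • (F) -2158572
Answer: A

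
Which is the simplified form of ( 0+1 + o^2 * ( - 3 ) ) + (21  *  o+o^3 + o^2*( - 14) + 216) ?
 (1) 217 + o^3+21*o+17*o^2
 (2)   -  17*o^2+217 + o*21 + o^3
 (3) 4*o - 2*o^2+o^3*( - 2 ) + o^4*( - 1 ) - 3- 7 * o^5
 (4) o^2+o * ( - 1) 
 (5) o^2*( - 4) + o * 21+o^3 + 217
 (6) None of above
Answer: 2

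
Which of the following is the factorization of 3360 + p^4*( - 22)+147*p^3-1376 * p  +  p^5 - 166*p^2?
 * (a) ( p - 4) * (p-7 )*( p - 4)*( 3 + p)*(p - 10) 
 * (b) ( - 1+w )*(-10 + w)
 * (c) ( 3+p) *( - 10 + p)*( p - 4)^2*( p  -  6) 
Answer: a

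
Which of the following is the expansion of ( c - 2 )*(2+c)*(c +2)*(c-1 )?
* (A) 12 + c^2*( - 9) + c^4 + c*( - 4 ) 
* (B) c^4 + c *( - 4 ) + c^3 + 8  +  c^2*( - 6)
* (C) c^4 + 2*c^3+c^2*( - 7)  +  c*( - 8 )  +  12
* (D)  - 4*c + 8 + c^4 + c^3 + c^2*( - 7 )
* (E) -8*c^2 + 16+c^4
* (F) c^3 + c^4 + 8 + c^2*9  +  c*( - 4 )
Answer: B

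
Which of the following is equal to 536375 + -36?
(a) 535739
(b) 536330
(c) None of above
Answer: c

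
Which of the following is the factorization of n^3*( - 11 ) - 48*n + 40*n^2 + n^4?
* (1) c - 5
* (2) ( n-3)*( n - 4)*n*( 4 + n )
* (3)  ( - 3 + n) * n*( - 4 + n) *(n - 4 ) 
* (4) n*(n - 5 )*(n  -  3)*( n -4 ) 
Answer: 3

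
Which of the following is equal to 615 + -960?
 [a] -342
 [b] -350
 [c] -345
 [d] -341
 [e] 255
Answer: c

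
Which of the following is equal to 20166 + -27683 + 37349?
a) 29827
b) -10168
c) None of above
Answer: c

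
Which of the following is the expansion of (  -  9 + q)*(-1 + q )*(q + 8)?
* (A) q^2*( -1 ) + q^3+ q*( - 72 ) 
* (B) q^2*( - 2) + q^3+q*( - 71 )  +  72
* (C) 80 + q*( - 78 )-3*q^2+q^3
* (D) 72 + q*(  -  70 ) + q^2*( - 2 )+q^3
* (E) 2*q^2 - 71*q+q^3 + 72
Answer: B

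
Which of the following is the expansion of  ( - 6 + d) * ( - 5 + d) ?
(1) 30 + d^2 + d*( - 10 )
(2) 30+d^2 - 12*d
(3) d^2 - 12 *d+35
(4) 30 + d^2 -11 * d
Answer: 4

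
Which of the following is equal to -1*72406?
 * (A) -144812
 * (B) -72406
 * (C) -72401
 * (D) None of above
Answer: B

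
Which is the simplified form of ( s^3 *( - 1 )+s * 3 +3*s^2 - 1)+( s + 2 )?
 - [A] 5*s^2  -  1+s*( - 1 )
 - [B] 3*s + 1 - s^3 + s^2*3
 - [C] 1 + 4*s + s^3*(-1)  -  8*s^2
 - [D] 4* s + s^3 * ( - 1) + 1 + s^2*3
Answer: D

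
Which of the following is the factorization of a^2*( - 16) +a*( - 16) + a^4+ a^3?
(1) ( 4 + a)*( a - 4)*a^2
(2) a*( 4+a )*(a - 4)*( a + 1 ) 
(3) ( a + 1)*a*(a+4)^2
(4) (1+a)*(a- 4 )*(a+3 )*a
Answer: 2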